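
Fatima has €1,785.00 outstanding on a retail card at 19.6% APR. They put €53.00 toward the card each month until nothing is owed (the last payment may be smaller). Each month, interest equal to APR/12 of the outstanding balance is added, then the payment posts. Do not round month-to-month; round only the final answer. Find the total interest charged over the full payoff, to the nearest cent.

Monthly rate r = 19.6%/12 = 1.63333% = 0.0163333.
Payoff takes n = ⌈−ln(1 − rB₀/P)/ln(1+r)⌉ = ⌈49.299⌉ = 50 payments; the last is €15.96.
Total paid = 49·€53.00 + €15.96 = €2,612.96.
Total interest = total paid − principal = €2,612.96 − €1,785.00 = €827.96.

€827.96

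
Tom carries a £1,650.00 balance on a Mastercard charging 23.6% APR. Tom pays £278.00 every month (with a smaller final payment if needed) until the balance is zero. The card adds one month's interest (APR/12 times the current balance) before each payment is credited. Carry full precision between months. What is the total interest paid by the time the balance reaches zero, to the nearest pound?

Monthly rate r = 23.6%/12 = 1.96667% = 0.0196667.
Payoff takes n = ⌈−ln(1 − rB₀/P)/ln(1+r)⌉ = ⌈6.373⌉ = 7 payments; the last is £104.35.
Total paid = 6·£278.00 + £104.35 = £1,772.35.
Total interest = total paid − principal = £1,772.35 − £1,650.00 = £122.35.

£122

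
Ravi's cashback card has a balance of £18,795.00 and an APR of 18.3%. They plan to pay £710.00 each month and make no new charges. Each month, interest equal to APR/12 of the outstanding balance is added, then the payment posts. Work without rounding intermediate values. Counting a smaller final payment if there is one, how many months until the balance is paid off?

35 months

Monthly rate r = 18.3%/12 = 1.525% = 0.01525.
Recurrence: B ← B·(1+r) − £710.00.
Month 1: interest £286.62; balance after payment £18,371.62.
Month 2: interest £280.17; balance after payment £17,941.79.
Closed form: n = −ln(1 − rB₀/P)/ln(1+r) = −ln(0.5963)/ln(1.01525) ≈ 34.160, so the balance reaches zero during payment 35.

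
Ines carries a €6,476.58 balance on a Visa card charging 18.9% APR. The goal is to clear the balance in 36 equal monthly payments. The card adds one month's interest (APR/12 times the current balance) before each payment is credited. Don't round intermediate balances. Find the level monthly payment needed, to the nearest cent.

Monthly rate r = 18.9%/12 = 1.575% = 0.01575.
Level-payment amortization: P = B₀·r / (1 − (1+r)^(−n)) = 6476.58·0.01575 / (1 − 1.01575^(−36)).
Denominator 1 − (1+r)^(−36) = 0.430263447.
P = 102.006 / 0.430263447 ≈ 237.08.

€237.08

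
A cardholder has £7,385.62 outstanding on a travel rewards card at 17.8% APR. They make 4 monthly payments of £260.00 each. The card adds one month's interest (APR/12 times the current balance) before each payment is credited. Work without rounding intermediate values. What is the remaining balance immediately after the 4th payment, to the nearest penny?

Monthly rate r = 17.8%/12 = 1.48333% = 0.0148333.
Each month: B ← B·(1+r) − £260.00.
Month 1: interest £109.55; balance after payment £7,235.17.
Month 2: interest £107.32; balance after payment £7,082.50.
Month 3: interest £105.06; balance after payment £6,927.55.
Month 4: interest £102.76; balance after payment £6,770.31.

£6,770.31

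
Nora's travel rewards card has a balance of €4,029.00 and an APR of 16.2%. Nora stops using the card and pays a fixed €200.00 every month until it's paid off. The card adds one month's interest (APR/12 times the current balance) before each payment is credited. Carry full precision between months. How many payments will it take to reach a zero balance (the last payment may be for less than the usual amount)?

Monthly rate r = 16.2%/12 = 1.35% = 0.0135.
Recurrence: B ← B·(1+r) − €200.00.
Month 1: interest €54.39; balance after payment €3,883.39.
Month 2: interest €52.43; balance after payment €3,735.82.
Closed form: n = −ln(1 − rB₀/P)/ln(1+r) = −ln(0.72804)/ln(1.0135) ≈ 23.669, so the balance reaches zero during payment 24.

24 payments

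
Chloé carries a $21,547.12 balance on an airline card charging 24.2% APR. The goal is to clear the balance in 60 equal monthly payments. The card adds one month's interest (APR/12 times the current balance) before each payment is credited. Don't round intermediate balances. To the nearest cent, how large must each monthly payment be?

$622.37

Monthly rate r = 24.2%/12 = 2.01667% = 0.0201667.
Level-payment amortization: P = B₀·r / (1 − (1+r)^(−n)) = 21547.12·0.0201667 / (1 − 1.02017^(−60)).
Denominator 1 − (1+r)^(−60) = 0.698190954.
P = 434.534 / 0.698190954 ≈ 622.37.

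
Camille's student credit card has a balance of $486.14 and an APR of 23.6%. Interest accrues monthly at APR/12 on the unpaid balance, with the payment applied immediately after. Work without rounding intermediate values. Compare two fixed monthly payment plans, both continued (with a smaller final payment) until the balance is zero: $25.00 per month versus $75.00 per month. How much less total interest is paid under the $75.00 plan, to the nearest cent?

Monthly rate r = 23.6%/12 = 1.96667% = 0.0196667.
At $25.00/mo: n = ⌈−ln(1 − rB₀/P)/ln(1+r)⌉ = 25 payments (last $18.72); total interest = total paid − $486.14 = $132.58.
At $75.00/mo: 8 payments (last $0.14); total interest $39.00.
Interest saved = $132.58 − $39.00 = $93.58.

$93.58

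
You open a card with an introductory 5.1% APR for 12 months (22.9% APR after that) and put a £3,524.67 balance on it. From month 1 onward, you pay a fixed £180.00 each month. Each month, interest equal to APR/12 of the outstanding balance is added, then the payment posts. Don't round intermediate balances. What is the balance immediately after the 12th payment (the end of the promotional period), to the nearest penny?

Promo months 1–12 at r₀ = 5.1%/12 = 0.00425; months 13+ at r₁ = 22.9%/12 = 0.0190833.
After month 12: iterate B ← B·(1+r₀) − £180.00 for 12 months → £1,497.48.

£1,497.48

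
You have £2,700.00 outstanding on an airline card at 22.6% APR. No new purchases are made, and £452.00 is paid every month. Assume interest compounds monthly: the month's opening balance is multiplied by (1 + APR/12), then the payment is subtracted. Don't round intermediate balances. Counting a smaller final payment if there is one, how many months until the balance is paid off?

Monthly rate r = 22.6%/12 = 1.88333% = 0.0188333.
Recurrence: B ← B·(1+r) − £452.00.
Month 1: interest £50.85; balance after payment £2,298.85.
Month 2: interest £43.30; balance after payment £1,890.15.
Closed form: n = −ln(1 − rB₀/P)/ln(1+r) = −ln(0.8875)/ln(1.01883) ≈ 6.396, so the balance reaches zero during payment 7.

7 months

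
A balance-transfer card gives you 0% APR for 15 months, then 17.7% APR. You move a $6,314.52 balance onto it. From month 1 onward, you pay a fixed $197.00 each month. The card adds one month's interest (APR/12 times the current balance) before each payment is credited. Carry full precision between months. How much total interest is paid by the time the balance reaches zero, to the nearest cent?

Promo months 1–15 at r₀ = 0%/12 = 0; months 16+ at r₁ = 17.7%/12 = 0.01475.
After month 15 (no interest yet): B = $6,314.52 − 15·$197.00 = $3,359.52.
Then at r₁ with $197.00/mo: n₂ = −ln(1 − r₁·B/P)/ln(1+r₁) ≈ 19.79 → 20 more payments.
Total paid = 34·$197.00 + $155.38 = $6,853.38; interest = $6,853.38 − $6,314.52 = $538.86.

$538.86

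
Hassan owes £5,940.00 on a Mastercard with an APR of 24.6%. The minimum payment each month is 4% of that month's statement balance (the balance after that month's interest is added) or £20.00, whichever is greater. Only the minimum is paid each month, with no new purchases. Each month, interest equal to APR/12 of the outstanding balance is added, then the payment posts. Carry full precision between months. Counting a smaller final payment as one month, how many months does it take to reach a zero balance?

156 months

Monthly rate r = 24.6%/12 = 2.05% = 0.0205.
While 4% of the post-interest balance exceeds £20.00, each month B ← (B·(1+r))·(1 − 0.04), i.e. B shrinks by the factor (1+r)·0.96 = 0.97968.
This holds for months 1–122. Entering month 123 the balance is £485.36; 4% of the post-interest balance is now below £20.00, so the flat £20.00 minimum applies from here.
From month 123 a fixed £20.00 at rate r clears £485.36 in 34 more payments. Total: 122 + 34 = 156 months.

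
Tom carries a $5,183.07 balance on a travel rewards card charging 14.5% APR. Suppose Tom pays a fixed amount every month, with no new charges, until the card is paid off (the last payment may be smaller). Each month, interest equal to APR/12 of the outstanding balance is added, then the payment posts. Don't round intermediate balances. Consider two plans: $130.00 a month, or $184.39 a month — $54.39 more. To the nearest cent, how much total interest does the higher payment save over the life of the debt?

$743.45

Monthly rate r = 14.5%/12 = 1.20833% = 0.0120833.
At $130.00/mo: n = ⌈−ln(1 − rB₀/P)/ln(1+r)⌉ = 55 payments (last $94.61); total interest = total paid − $5,183.07 = $1,931.54.
At $184.39/mo: 35 payments (last $101.90); total interest $1,188.09.
Interest saved = $1,931.54 − $1,188.09 = $743.45.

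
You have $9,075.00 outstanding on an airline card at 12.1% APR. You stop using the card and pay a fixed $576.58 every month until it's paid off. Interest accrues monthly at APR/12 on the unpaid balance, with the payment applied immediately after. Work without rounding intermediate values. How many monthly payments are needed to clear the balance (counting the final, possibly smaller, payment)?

Monthly rate r = 12.1%/12 = 1.00833% = 0.0100833.
Recurrence: B ← B·(1+r) − $576.58.
Month 1: interest $91.51; balance after payment $8,589.93.
Month 2: interest $86.62; balance after payment $8,099.96.
Closed form: n = −ln(1 − rB₀/P)/ln(1+r) = −ln(0.84129)/ln(1.01008) ≈ 17.225, so the balance reaches zero during payment 18.

18 months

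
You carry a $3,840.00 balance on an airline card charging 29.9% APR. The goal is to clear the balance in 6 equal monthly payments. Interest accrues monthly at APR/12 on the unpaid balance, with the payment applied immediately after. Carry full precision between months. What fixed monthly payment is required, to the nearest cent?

Monthly rate r = 29.9%/12 = 2.49167% = 0.0249167.
Level-payment amortization: P = B₀·r / (1 − (1+r)^(−n)) = 3840.00·0.0249167 / (1 − 1.02492^(−6)).
Denominator 1 − (1+r)^(−6) = 0.137282382.
P = 95.68 / 0.137282382 ≈ 696.96.

$696.96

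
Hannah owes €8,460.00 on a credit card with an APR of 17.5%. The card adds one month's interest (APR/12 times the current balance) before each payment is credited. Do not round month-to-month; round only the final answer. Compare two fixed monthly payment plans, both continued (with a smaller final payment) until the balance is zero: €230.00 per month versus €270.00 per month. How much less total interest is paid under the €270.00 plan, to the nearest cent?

Monthly rate r = 17.5%/12 = 1.45833% = 0.0145833.
At €230.00/mo: n = ⌈−ln(1 − rB₀/P)/ln(1+r)⌉ = 54 payments (last €22.81); total interest = total paid − €8,460.00 = €3,752.81.
At €270.00/mo: 43 payments (last €46.28); total interest €2,926.28.
Interest saved = €3,752.81 − €2,926.28 = €826.53.

€826.53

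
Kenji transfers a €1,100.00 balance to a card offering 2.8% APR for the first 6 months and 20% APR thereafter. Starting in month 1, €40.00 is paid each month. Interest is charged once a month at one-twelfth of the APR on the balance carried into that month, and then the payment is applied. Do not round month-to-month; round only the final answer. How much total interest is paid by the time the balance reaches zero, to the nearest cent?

Promo months 1–6 at r₀ = 2.8%/12 = 0.00233333; months 7+ at r₁ = 20%/12 = 0.0166667.
After month 6: iterate B ← B·(1+r₀) − €40.00 for 6 months → €874.09.
Then at r₁ with €40.00/mo: n₂ = −ln(1 − r₁·B/P)/ln(1+r₁) ≈ 27.40 → 28 more payments.
Total paid = 33·€40.00 + €16.01 = €1,336.01; interest = €1,336.01 − €1,100.00 = €236.01.

€236.01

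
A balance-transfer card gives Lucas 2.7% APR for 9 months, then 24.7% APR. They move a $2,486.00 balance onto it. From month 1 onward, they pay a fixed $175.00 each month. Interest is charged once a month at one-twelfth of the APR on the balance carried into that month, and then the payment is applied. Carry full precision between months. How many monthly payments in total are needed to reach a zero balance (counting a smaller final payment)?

Promo months 1–9 at r₀ = 2.7%/12 = 0.00225; months 10+ at r₁ = 24.7%/12 = 0.0205833.
After month 9: iterate B ← B·(1+r₀) − $175.00 for 9 months → $947.55.
Then at r₁ with $175.00/mo: n₂ = −ln(1 − r₁·B/P)/ln(1+r₁) ≈ 5.80 → 6 more payments.

15 payments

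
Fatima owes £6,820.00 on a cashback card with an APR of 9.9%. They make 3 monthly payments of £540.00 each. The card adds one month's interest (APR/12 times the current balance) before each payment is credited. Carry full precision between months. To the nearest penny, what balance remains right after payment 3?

£5,356.79

Monthly rate r = 9.9%/12 = 0.825% = 0.00825.
Each month: B ← B·(1+r) − £540.00.
Month 1: interest £56.27; balance after payment £6,336.27.
Month 2: interest £52.27; balance after payment £5,848.54.
Month 3: interest £48.25; balance after payment £5,356.79.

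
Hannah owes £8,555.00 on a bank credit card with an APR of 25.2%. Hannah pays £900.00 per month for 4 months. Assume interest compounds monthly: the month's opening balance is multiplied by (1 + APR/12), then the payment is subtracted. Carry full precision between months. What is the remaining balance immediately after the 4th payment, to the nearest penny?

Monthly rate r = 25.2%/12 = 2.1% = 0.021.
Each month: B ← B·(1+r) − £900.00.
Month 1: interest £179.65; balance after payment £7,834.66.
Month 2: interest £164.53; balance after payment £7,099.18.
Month 3: interest £149.08; balance after payment £6,348.27.
Month 4: interest £133.31; balance after payment £5,581.58.

£5,581.58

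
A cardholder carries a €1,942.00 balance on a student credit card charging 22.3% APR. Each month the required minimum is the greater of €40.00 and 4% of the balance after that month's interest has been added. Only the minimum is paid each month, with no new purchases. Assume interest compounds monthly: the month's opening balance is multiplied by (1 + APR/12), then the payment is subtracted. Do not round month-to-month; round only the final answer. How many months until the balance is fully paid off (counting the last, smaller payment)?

Monthly rate r = 22.3%/12 = 1.85833% = 0.0185833.
While 4% of the post-interest balance exceeds €40.00, each month B ← (B·(1+r))·(1 − 0.04), i.e. B shrinks by the factor (1+r)·0.96 = 0.97784.
This holds for months 1–31. Entering month 32 the balance is €969.51; 4% of the post-interest balance is now below €40.00, so the flat €40.00 minimum applies from here.
From month 32 a fixed €40.00 at rate r clears €969.51 in 33 more payments. Total: 31 + 33 = 64 months.

64 months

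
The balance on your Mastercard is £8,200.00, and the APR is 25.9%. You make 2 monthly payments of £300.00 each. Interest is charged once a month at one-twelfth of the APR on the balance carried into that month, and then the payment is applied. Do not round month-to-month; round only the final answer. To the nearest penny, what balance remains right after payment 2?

Monthly rate r = 25.9%/12 = 2.15833% = 0.0215833.
Each month: B ← B·(1+r) − £300.00.
Month 1: interest £176.98; balance after payment £8,076.98.
Month 2: interest £174.33; balance after payment £7,951.31.

£7,951.31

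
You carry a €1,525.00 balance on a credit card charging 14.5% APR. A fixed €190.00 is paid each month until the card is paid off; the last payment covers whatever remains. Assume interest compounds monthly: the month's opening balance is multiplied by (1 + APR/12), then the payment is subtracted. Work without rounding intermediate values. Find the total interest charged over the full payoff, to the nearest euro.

€89

Monthly rate r = 14.5%/12 = 1.20833% = 0.0120833.
Payoff takes n = ⌈−ln(1 − rB₀/P)/ln(1+r)⌉ = ⌈8.494⌉ = 9 payments; the last is €94.07.
Total paid = 8·€190.00 + €94.07 = €1,614.07.
Total interest = total paid − principal = €1,614.07 − €1,525.00 = €89.07.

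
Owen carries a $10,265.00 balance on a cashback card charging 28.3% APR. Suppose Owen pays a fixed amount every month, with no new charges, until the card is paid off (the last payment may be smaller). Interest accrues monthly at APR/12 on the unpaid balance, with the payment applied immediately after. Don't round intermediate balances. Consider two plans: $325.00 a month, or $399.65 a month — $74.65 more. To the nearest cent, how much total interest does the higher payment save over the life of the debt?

$3,088.41

Monthly rate r = 28.3%/12 = 2.35833% = 0.0235833.
At $325.00/mo: n = ⌈−ln(1 − rB₀/P)/ln(1+r)⌉ = 59 payments (last $196.53); total interest = total paid − $10,265.00 = $8,781.53.
At $399.65/mo: 40 payments (last $371.77); total interest $5,693.12.
Interest saved = $8,781.53 − $5,693.12 = $3,088.41.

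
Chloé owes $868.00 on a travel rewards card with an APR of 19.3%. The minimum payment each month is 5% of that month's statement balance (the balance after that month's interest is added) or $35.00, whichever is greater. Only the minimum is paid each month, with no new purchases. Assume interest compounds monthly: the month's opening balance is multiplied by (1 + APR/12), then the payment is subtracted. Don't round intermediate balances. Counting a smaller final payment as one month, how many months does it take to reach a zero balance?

Monthly rate r = 19.3%/12 = 1.60833% = 0.0160833.
While 5% of the post-interest balance exceeds $35.00, each month B ← (B·(1+r))·(1 − 0.05), i.e. B shrinks by the factor (1+r)·0.95 = 0.96528.
This holds for months 1–7. Entering month 8 the balance is $677.78; 5% of the post-interest balance is now below $35.00, so the flat $35.00 minimum applies from here.
From month 8 a fixed $35.00 at rate r clears $677.78 in 24 more payments. Total: 7 + 24 = 31 months.

31 months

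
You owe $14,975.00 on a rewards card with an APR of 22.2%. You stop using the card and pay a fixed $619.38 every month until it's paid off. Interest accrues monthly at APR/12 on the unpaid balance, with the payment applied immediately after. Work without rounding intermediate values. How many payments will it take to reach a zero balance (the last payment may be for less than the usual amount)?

Monthly rate r = 22.2%/12 = 1.85% = 0.0185.
Recurrence: B ← B·(1+r) − $619.38.
Month 1: interest $277.04; balance after payment $14,632.66.
Month 2: interest $270.70; balance after payment $14,283.98.
Closed form: n = −ln(1 − rB₀/P)/ln(1+r) = −ln(0.55272)/ln(1.0185) ≈ 32.345, so the balance reaches zero during payment 33.

33 months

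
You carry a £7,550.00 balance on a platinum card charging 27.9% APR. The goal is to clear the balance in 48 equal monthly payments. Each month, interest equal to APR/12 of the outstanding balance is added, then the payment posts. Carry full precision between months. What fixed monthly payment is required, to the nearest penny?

Monthly rate r = 27.9%/12 = 2.325% = 0.02325.
Level-payment amortization: P = B₀·r / (1 − (1+r)^(−n)) = 7550.00·0.02325 / (1 − 1.02325^(−48)).
Denominator 1 − (1+r)^(−48) = 0.668200413.
P = 175.537 / 0.668200413 ≈ 262.70.

£262.70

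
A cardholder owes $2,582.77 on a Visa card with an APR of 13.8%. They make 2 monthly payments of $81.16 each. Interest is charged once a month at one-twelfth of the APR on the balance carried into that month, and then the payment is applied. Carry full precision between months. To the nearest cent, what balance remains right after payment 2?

$2,479.26

Monthly rate r = 13.8%/12 = 1.15% = 0.0115.
Each month: B ← B·(1+r) − $81.16.
Month 1: interest $29.70; balance after payment $2,531.31.
Month 2: interest $29.11; balance after payment $2,479.26.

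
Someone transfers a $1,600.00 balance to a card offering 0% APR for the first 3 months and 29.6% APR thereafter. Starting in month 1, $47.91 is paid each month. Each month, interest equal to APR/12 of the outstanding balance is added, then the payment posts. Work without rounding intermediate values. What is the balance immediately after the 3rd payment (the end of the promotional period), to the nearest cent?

Promo months 1–3 at r₀ = 0%/12 = 0; months 4+ at r₁ = 29.6%/12 = 0.0246667.
After month 3 (no interest yet): B = $1,600.00 − 3·$47.91 = $1,456.27.

$1,456.27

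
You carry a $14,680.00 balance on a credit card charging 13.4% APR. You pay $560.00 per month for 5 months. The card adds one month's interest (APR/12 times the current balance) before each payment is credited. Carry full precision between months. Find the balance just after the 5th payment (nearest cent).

$12,654.91

Monthly rate r = 13.4%/12 = 1.11667% = 0.0111667.
Each month: B ← B·(1+r) − $560.00.
Month 1: interest $163.93; balance after payment $14,283.93.
Month 2: interest $159.50; balance after payment $13,883.43.
Month 3: interest $155.03; balance after payment $13,478.46.
Month 4: interest $150.51; balance after payment $13,068.97.
Month 5: interest $145.94; balance after payment $12,654.91.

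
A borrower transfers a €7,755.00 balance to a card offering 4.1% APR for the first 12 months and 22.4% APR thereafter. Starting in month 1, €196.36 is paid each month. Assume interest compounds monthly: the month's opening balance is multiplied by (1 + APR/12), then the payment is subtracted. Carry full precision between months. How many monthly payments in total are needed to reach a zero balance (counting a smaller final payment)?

54 months

Promo months 1–12 at r₀ = 4.1%/12 = 0.00341667; months 13+ at r₁ = 22.4%/12 = 0.0186667.
After month 12: iterate B ← B·(1+r₀) − €196.36 for 12 months → €5,677.89.
Then at r₁ with €196.36/mo: n₂ = −ln(1 − r₁·B/P)/ln(1+r₁) ≈ 41.96 → 42 more payments.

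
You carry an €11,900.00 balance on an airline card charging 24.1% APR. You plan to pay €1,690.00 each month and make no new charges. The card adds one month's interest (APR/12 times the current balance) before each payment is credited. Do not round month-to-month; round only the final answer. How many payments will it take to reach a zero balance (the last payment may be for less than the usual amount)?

Monthly rate r = 24.1%/12 = 2.00833% = 0.0200833.
Recurrence: B ← B·(1+r) − €1,690.00.
Month 1: interest €238.99; balance after payment €10,448.99.
Month 2: interest €209.85; balance after payment €8,968.84.
Closed form: n = −ln(1 − rB₀/P)/ln(1+r) = −ln(0.85858)/ln(1.02008) ≈ 7.668, so the balance reaches zero during payment 8.

8 months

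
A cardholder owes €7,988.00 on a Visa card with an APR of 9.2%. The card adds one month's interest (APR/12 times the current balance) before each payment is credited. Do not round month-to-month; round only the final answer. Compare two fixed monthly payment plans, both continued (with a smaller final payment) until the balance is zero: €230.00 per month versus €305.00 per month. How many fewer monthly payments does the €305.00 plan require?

Monthly rate r = 9.2%/12 = 0.766667% = 0.00766667.
At €230.00/mo: n = ⌈−ln(1 − rB₀/P)/ln(1+r)⌉ = 41 payments (last €124.07); total interest = total paid − €7,988.00 = €1,336.07.
At €305.00/mo: 30 payments (last €106.00); total interest €963.00.
Payments saved = 41 − 30 = 11.

11 fewer payments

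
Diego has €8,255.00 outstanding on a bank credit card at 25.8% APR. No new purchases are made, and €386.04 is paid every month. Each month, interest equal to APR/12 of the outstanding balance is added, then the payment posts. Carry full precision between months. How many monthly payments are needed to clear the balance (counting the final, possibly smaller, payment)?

Monthly rate r = 25.8%/12 = 2.15% = 0.0215.
Recurrence: B ← B·(1+r) − €386.04.
Month 1: interest €177.48; balance after payment €8,046.44.
Month 2: interest €173.00; balance after payment €7,833.40.
Closed form: n = −ln(1 − rB₀/P)/ln(1+r) = −ln(0.54025)/ln(1.0215) ≈ 28.945, so the balance reaches zero during payment 29.

29 months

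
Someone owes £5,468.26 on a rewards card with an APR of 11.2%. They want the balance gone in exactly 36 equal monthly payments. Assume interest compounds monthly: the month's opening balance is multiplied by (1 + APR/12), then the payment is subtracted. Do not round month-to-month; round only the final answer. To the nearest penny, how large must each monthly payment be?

Monthly rate r = 11.2%/12 = 0.933333% = 0.00933333.
Level-payment amortization: P = B₀·r / (1 − (1+r)^(−n)) = 5468.26·0.00933333 / (1 − 1.00933^(−36)).
Denominator 1 − (1+r)^(−36) = 0.284262421.
P = 51.0371 / 0.284262421 ≈ 179.54.

£179.54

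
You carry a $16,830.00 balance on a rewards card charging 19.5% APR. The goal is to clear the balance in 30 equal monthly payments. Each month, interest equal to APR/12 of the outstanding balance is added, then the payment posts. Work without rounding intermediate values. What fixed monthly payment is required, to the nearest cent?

Monthly rate r = 19.5%/12 = 1.625% = 0.01625.
Level-payment amortization: P = B₀·r / (1 − (1+r)^(−n)) = 16830.00·0.01625 / (1 − 1.01625^(−30)).
Denominator 1 − (1+r)^(−30) = 0.38342879.
P = 273.488 / 0.38342879 ≈ 713.27.

$713.27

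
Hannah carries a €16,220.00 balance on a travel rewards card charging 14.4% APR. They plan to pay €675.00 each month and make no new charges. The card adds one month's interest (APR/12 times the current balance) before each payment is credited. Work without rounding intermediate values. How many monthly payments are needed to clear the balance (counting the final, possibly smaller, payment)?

29 months

Monthly rate r = 14.4%/12 = 1.2% = 0.012.
Recurrence: B ← B·(1+r) − €675.00.
Month 1: interest €194.64; balance after payment €15,739.64.
Month 2: interest €188.88; balance after payment €15,253.52.
Closed form: n = −ln(1 − rB₀/P)/ln(1+r) = −ln(0.71164)/ln(1.012) ≈ 28.518, so the balance reaches zero during payment 29.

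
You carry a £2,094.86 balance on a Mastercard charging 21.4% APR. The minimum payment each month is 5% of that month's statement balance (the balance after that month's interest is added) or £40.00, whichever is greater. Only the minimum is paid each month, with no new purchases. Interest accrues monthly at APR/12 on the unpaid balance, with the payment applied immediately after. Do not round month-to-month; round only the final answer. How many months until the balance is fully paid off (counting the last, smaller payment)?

54 months

Monthly rate r = 21.4%/12 = 1.78333% = 0.0178333.
While 5% of the post-interest balance exceeds £40.00, each month B ← (B·(1+r))·(1 − 0.05), i.e. B shrinks by the factor (1+r)·0.95 = 0.96694.
This holds for months 1–30. Entering month 31 the balance is £764.12; 5% of the post-interest balance is now below £40.00, so the flat £40.00 minimum applies from here.
From month 31 a fixed £40.00 at rate r clears £764.12 in 24 more payments. Total: 30 + 24 = 54 months.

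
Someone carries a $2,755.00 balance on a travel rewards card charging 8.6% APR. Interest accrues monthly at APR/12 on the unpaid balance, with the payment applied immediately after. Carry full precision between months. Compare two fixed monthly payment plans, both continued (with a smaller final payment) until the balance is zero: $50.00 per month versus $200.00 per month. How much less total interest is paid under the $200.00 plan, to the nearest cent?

Monthly rate r = 8.6%/12 = 0.716667% = 0.00716667.
At $50.00/mo: n = ⌈−ln(1 − rB₀/P)/ln(1+r)⌉ = 71 payments (last $17.24); total interest = total paid − $2,755.00 = $762.24.
At $200.00/mo: 15 payments (last $111.22); total interest $156.22.
Interest saved = $762.24 − $156.22 = $606.02.

$606.02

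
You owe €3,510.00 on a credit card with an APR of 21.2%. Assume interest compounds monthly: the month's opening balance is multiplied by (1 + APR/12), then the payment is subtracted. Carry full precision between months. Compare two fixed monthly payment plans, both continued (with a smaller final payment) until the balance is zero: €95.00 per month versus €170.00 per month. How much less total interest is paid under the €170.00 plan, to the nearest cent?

€1,332.83

Monthly rate r = 21.2%/12 = 1.76667% = 0.0176667.
At €95.00/mo: n = ⌈−ln(1 − rB₀/P)/ln(1+r)⌉ = 61 payments (last €37.78); total interest = total paid − €3,510.00 = €2,227.78.
At €170.00/mo: 26 payments (last €154.95); total interest €894.95.
Interest saved = €2,227.78 − €894.95 = €1,332.83.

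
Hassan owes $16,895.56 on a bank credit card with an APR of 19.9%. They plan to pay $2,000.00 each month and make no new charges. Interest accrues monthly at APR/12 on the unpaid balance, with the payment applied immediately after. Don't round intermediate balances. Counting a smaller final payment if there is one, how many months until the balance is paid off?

10 payments

Monthly rate r = 19.9%/12 = 1.65833% = 0.0165833.
Recurrence: B ← B·(1+r) − $2,000.00.
Month 1: interest $280.18; balance after payment $15,175.74.
Month 2: interest $251.66; balance after payment $13,427.41.
Closed form: n = −ln(1 − rB₀/P)/ln(1+r) = −ln(0.85991)/ln(1.01658) ≈ 9.177, so the balance reaches zero during payment 10.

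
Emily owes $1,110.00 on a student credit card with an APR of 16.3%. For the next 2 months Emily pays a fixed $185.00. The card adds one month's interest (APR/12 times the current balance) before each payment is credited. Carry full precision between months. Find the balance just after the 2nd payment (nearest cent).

Monthly rate r = 16.3%/12 = 1.35833% = 0.0135833.
Each month: B ← B·(1+r) − $185.00.
Month 1: interest $15.08; balance after payment $940.08.
Month 2: interest $12.77; balance after payment $767.85.

$767.85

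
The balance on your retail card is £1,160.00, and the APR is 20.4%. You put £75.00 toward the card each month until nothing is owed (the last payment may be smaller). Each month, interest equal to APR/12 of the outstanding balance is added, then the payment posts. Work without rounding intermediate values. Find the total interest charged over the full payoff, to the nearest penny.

Monthly rate r = 20.4%/12 = 1.7% = 0.017.
Payoff takes n = ⌈−ln(1 − rB₀/P)/ln(1+r)⌉ = ⌈18.098⌉ = 19 payments; the last is £7.39.
Total paid = 18·£75.00 + £7.39 = £1,357.39.
Total interest = total paid − principal = £1,357.39 − £1,160.00 = £197.39.

£197.39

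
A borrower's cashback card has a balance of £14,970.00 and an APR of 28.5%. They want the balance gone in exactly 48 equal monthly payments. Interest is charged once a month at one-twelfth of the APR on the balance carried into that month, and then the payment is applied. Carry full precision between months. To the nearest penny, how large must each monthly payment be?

Monthly rate r = 28.5%/12 = 2.375% = 0.02375.
Level-payment amortization: P = B₀·r / (1 − (1+r)^(−n)) = 14970.00·0.02375 / (1 − 1.02375^(−48)).
Denominator 1 − (1+r)^(−48) = 0.675890254.
P = 355.538 / 0.675890254 ≈ 526.03.

£526.03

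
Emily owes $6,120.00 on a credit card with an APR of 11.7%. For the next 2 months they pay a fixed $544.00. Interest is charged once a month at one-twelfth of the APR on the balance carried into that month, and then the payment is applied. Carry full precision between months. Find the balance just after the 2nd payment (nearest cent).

Monthly rate r = 11.7%/12 = 0.975% = 0.00975.
Each month: B ← B·(1+r) − $544.00.
Month 1: interest $59.67; balance after payment $5,635.67.
Month 2: interest $54.95; balance after payment $5,146.62.

$5,146.62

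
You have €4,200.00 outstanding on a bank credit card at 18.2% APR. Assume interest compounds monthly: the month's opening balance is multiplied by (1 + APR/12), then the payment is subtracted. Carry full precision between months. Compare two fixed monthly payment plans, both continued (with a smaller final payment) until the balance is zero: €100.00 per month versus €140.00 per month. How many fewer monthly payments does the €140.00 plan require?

27 fewer payments

Monthly rate r = 18.2%/12 = 1.51667% = 0.0151667.
At €100.00/mo: n = ⌈−ln(1 − rB₀/P)/ln(1+r)⌉ = 68 payments (last €32.15); total interest = total paid − €4,200.00 = €2,532.15.
At €140.00/mo: 41 payments (last €45.41); total interest €1,445.41.
Payments saved = 68 − 41 = 27.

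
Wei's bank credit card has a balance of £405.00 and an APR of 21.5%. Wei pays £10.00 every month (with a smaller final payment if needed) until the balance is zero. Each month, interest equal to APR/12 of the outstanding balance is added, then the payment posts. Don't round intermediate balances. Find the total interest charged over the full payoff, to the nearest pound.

Monthly rate r = 21.5%/12 = 1.79167% = 0.0179167.
Payoff takes n = ⌈−ln(1 − rB₀/P)/ln(1+r)⌉ = ⌈72.827⌉ = 73 payments; the last is £8.28.
Total paid = 72·£10.00 + £8.28 = £728.28.
Total interest = total paid − principal = £728.28 − £405.00 = £323.28.

£323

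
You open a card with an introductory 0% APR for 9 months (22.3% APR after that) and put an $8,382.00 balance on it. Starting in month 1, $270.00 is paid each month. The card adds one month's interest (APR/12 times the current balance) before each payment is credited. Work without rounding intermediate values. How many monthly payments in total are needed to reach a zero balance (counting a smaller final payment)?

38 payments

Promo months 1–9 at r₀ = 0%/12 = 0; months 10+ at r₁ = 22.3%/12 = 0.0185833.
After month 9 (no interest yet): B = $8,382.00 − 9·$270.00 = $5,952.00.
Then at r₁ with $270.00/mo: n₂ = −ln(1 − r₁·B/P)/ln(1+r₁) ≈ 28.62 → 29 more payments.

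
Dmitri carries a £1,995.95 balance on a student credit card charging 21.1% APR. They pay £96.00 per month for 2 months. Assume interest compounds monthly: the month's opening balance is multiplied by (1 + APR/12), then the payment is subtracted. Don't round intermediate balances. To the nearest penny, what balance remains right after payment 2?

Monthly rate r = 21.1%/12 = 1.75833% = 0.0175833.
Each month: B ← B·(1+r) − £96.00.
Month 1: interest £35.10; balance after payment £1,935.05.
Month 2: interest £34.02; balance after payment £1,873.07.

£1,873.07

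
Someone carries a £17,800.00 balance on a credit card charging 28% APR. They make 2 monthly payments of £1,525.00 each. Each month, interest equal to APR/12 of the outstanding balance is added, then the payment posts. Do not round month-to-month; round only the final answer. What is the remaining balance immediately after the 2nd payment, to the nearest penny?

£15,554.77

Monthly rate r = 28%/12 = 2.33333% = 0.0233333.
Each month: B ← B·(1+r) − £1,525.00.
Month 1: interest £415.33; balance after payment £16,690.33.
Month 2: interest £389.44; balance after payment £15,554.77.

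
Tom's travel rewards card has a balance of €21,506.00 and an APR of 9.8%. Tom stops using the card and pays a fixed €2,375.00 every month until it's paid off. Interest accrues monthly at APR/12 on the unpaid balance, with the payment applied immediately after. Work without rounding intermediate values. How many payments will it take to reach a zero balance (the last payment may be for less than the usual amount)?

Monthly rate r = 9.8%/12 = 0.816667% = 0.00816667.
Recurrence: B ← B·(1+r) − €2,375.00.
Month 1: interest €175.63; balance after payment €19,306.63.
Month 2: interest €157.67; balance after payment €17,089.30.
Closed form: n = −ln(1 − rB₀/P)/ln(1+r) = −ln(0.92605)/ln(1.00817) ≈ 9.446, so the balance reaches zero during payment 10.

10 months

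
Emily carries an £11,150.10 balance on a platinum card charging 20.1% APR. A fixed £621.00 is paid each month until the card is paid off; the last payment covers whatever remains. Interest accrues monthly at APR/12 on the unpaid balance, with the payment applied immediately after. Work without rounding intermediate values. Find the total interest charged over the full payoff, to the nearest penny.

£2,225.15

Monthly rate r = 20.1%/12 = 1.675% = 0.01675.
Payoff takes n = ⌈−ln(1 − rB₀/P)/ln(1+r)⌉ = ⌈21.536⌉ = 22 payments; the last is £334.25.
Total paid = 21·£621.00 + £334.25 = £13,375.25.
Total interest = total paid − principal = £13,375.25 − £11,150.10 = £2,225.15.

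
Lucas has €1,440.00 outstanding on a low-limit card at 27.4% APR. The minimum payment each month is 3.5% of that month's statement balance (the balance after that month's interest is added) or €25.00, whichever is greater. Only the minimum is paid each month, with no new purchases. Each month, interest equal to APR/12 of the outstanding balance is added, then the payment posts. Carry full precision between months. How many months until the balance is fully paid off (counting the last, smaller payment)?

101 months

Monthly rate r = 27.4%/12 = 2.28333% = 0.0228333.
While 3.5% of the post-interest balance exceeds €25.00, each month B ← (B·(1+r))·(1 − 0.035), i.e. B shrinks by the factor (1+r)·0.965 = 0.98703.
This holds for months 1–56. Entering month 57 the balance is €693.37; 3.5% of the post-interest balance is now below €25.00, so the flat €25.00 minimum applies from here.
From month 57 a fixed €25.00 at rate r clears €693.37 in 45 more payments. Total: 56 + 45 = 101 months.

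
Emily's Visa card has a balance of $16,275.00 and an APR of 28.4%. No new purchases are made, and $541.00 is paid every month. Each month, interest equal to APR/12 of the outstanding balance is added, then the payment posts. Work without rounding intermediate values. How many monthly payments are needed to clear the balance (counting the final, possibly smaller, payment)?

Monthly rate r = 28.4%/12 = 2.36667% = 0.0236667.
Recurrence: B ← B·(1+r) − $541.00.
Month 1: interest $385.18; balance after payment $16,119.17.
Month 2: interest $381.49; balance after payment $15,959.66.
Closed form: n = −ln(1 − rB₀/P)/ln(1+r) = −ln(0.28803)/ln(1.02367) ≈ 53.212, so the balance reaches zero during payment 54.

54 payments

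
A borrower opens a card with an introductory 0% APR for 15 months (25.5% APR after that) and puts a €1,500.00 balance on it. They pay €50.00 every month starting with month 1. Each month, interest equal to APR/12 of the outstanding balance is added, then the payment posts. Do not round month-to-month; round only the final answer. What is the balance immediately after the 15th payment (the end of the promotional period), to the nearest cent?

€750.00

Promo months 1–15 at r₀ = 0%/12 = 0; months 16+ at r₁ = 25.5%/12 = 0.02125.
After month 15 (no interest yet): B = €1,500.00 − 15·€50.00 = €750.00.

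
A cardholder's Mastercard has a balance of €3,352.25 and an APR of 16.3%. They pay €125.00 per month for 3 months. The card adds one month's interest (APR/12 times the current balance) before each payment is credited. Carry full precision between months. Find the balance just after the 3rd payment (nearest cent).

€3,110.60

Monthly rate r = 16.3%/12 = 1.35833% = 0.0135833.
Each month: B ← B·(1+r) − €125.00.
Month 1: interest €45.53; balance after payment €3,272.78.
Month 2: interest €44.46; balance after payment €3,192.24.
Month 3: interest €43.36; balance after payment €3,110.60.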